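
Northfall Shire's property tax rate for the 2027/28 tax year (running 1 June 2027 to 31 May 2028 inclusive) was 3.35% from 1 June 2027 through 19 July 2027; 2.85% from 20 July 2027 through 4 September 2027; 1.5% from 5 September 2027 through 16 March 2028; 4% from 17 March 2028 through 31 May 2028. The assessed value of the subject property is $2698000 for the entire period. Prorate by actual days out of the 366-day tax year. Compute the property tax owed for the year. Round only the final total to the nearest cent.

1 June – 19 July 2027: 49 days at 3.35% → $2698000 × 3.35% × 49/366 = $12100.4563
20 July – 4 September 2027: 47 days at 2.85% → $2698000 × 2.85% × 47/366 = $9874.2377
5 September 2027 – 16 March 2028: 194 days at 1.5% → $2698000 × 1.5% × 194/366 = $21451.3115
17 March – 31 May 2028: 76 days at 4% → $2698000 × 4% × 76/366 = $22409.6175
Total = $65835.6230

$65835.62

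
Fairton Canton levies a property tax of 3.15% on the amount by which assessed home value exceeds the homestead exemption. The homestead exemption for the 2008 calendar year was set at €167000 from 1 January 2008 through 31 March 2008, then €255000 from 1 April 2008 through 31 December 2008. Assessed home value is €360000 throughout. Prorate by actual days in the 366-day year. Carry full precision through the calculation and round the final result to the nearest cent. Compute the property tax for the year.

€3996.71

1 January – 31 March 2008: 91 days, exemption €167000 → (€360000 − €167000) × 3.15% × 91/366 = €1511.5697
1 April – 31 December 2008: 275 days, exemption €255000 → (€360000 − €255000) × 3.15% × 275/366 = €2485.1434
Total = €3996.7131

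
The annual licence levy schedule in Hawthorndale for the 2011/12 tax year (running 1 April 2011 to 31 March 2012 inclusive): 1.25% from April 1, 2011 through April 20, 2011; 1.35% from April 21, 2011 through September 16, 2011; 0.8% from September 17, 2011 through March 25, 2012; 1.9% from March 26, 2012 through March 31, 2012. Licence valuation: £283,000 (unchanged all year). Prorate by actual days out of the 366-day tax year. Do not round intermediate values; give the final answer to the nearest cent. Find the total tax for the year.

April 1 – April 20, 2011: 20 days at 1.25% → £283,000 × 1.25% × 20/366 = £193.3060
April 21 – September 16, 2011: 149 days at 1.35% → £283,000 × 1.35% × 149/366 = £1,555.3402
September 17, 2011 – March 25, 2012: 191 days at 0.8% → £283,000 × 0.8% × 191/366 = £1,181.4863
March 26 – March 31, 2012: 6 days at 1.9% → £283,000 × 1.9% × 6/366 = £88.1475
Total = £3,018.2801

£3,018.28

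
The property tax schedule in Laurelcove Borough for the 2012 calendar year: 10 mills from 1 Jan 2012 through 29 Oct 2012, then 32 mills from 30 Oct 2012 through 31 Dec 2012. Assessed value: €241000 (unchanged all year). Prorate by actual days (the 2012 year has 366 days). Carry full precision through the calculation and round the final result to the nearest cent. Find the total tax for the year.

€3322.64

1 Jan – 29 Oct 2012: 303 days at 10 mills → €241000 × 1% × 303/366 = €1995.1639
30 Oct – 31 Dec 2012: 63 days at 32 mills → €241000 × 3.2% × 63/366 = €1327.4754
Total = €3322.6393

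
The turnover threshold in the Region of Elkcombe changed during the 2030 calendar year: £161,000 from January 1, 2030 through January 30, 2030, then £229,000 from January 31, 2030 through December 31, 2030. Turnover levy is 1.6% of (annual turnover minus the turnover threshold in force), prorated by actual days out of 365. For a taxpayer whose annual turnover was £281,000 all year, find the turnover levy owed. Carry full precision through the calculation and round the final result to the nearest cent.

£921.42

January 1 – January 30, 2030: 30 days, exemption £161,000 → (£281,000 − £161,000) × 1.6% × 30/365 = £157.8082
January 31 – December 31, 2030: 335 days, exemption £229,000 → (£281,000 − £229,000) × 1.6% × 335/365 = £763.6164
Total = £921.4247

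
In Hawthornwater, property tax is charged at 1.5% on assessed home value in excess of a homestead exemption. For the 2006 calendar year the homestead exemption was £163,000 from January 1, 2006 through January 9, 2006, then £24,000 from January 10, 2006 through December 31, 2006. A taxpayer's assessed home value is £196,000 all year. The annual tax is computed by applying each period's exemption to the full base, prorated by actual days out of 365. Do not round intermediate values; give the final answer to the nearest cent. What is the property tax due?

£2,528.59

January 1 – January 9, 2006: 9 days, exemption £163,000 → (£196,000 − £163,000) × 1.5% × 9/365 = £12.2055
January 10 – December 31, 2006: 356 days, exemption £24,000 → (£196,000 − £24,000) × 1.5% × 356/365 = £2,516.3836
Total = £2,528.5890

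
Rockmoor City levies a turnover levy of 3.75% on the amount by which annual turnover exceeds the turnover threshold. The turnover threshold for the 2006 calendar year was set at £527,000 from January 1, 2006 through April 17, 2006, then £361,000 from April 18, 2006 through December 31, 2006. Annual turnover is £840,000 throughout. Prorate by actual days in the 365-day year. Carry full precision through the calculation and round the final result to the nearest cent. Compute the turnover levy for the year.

January 1 – April 17, 2006: 107 days, exemption £527,000 → (£840,000 − £527,000) × 3.75% × 107/365 = £3,440.8562
April 18 – December 31, 2006: 258 days, exemption £361,000 → (£840,000 − £361,000) × 3.75% × 258/365 = £12,696.7808
Total = £16,137.6370

£16,137.64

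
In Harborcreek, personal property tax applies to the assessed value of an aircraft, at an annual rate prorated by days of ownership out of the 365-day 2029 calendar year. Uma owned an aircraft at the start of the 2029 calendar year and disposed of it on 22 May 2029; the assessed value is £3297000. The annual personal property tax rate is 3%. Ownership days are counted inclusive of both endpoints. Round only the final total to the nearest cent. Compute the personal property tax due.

£38480.05

Days held (1 Jan – 22 May 2029): 142 out of 365
Tax = £3297000 × 3% × 142/365 = £38480.0548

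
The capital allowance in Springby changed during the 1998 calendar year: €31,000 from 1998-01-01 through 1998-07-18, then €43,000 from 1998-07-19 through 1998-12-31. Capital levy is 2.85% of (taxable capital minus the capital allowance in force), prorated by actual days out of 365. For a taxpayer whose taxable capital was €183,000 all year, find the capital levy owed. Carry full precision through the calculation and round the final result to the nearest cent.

1998-01-01 to 1998-07-18: 199 days, exemption €31,000 → (€183,000 − €31,000) × 2.85% × 199/365 = €2,361.8301
1998-07-19 to 1998-12-31: 166 days, exemption €43,000 → (€183,000 − €43,000) × 2.85% × 166/365 = €1,814.6301
Total = €4,176.4603

€4,176.46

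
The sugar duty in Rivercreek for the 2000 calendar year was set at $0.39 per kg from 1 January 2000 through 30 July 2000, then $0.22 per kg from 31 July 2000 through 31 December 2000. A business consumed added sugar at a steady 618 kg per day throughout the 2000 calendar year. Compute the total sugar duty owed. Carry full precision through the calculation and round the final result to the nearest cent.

1 January – 30 July 2000: 212 days × 618 kg/day = 131,016 kg at $0.39/kg → $51096.24
31 July – 31 December 2000: 154 days × 618 kg/day = 95,172 kg at $0.22/kg → $20937.84

$72034.08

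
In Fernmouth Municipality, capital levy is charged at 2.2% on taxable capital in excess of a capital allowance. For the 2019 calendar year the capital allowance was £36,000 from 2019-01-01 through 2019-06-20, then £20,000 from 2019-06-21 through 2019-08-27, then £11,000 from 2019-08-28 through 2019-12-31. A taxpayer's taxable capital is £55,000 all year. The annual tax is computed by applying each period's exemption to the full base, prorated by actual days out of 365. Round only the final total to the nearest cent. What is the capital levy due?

2019-01-01 to 2019-06-20: 171 days, exemption £36,000 → (£55,000 − £36,000) × 2.2% × 171/365 = £195.8301
2019-06-21 to 2019-08-27: 68 days, exemption £20,000 → (£55,000 − £20,000) × 2.2% × 68/365 = £143.4521
2019-08-28 to 2019-12-31: 126 days, exemption £11,000 → (£55,000 − £11,000) × 2.2% × 126/365 = £334.1589
Total = £673.4411

£673.44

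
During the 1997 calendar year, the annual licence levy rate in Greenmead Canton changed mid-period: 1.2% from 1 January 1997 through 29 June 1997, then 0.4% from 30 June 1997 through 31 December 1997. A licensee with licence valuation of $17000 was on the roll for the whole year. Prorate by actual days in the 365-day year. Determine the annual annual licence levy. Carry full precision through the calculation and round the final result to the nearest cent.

$135.07

1 January – 29 June 1997: 180 days at 1.2% → $17000 × 1.2% × 180/365 = $100.6027
30 June – 31 December 1997: 185 days at 0.4% → $17000 × 0.4% × 185/365 = $34.4658
Total = $135.0685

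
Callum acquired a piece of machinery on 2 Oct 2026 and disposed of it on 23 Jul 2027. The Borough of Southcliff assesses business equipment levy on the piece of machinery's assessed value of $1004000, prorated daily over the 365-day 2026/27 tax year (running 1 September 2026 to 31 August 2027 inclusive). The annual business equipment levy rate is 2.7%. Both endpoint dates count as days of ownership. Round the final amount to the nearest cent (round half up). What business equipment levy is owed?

Days held (2 Oct 2026 – 23 Jul 2027): 295 out of 365
Tax = $1004000 × 2.7% × 295/365 = $21909.2055

$21909.21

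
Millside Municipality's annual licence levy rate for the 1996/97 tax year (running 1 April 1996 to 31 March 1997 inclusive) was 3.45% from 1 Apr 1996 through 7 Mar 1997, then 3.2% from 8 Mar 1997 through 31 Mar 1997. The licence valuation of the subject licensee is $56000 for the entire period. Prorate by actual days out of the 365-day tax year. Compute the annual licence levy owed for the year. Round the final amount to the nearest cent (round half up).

1 Apr 1996 – 7 Mar 1997: 341 days at 3.45% → $56000 × 3.45% × 341/365 = $1804.9644
8 Mar – 31 Mar 1997: 24 days at 3.2% → $56000 × 3.2% × 24/365 = $117.8301
Total = $1922.7945

$1922.79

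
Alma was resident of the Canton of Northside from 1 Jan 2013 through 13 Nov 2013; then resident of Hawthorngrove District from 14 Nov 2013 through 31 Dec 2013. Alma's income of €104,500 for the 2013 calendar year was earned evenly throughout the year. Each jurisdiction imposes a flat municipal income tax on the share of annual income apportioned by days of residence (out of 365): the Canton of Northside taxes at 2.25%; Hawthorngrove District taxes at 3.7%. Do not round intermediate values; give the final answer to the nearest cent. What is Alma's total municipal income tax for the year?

The Canton of Northside, 1 Jan – 13 Nov 2013: 317 days → €104,500 × 2.25% × 317/365 = €2,042.0445
Hawthorngrove District, 14 Nov – 31 Dec 2013: 48 days → €104,500 × 3.7% × 48/365 = €508.4712
Total = €2,550.5158

€2,550.52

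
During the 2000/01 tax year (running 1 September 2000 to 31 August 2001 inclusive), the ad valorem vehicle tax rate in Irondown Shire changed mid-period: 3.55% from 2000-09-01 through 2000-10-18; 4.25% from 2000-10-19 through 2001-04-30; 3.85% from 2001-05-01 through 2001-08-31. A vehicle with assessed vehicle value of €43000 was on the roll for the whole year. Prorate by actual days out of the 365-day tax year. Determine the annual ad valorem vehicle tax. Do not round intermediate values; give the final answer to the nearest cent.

€1729.95

2000-09-01 to 2000-10-18: 48 days at 3.55% → €43000 × 3.55% × 48/365 = €200.7452
2000-10-19 to 2001-04-30: 194 days at 4.25% → €43000 × 4.25% × 194/365 = €971.3288
2001-05-01 to 2001-08-31: 123 days at 3.85% → €43000 × 3.85% × 123/365 = €557.8808
Total = €1729.9548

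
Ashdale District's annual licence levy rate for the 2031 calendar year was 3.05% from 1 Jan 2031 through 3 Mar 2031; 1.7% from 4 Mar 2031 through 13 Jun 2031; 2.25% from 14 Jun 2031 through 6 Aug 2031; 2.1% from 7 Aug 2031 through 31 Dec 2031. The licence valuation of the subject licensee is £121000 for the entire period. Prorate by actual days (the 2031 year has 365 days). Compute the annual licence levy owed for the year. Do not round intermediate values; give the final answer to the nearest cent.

£2627.85

1 Jan – 3 Mar 2031: 62 days at 3.05% → £121000 × 3.05% × 62/365 = £626.8795
4 Mar – 13 Jun 2031: 102 days at 1.7% → £121000 × 1.7% × 102/365 = £574.8329
14 Jun – 6 Aug 2031: 54 days at 2.25% → £121000 × 2.25% × 54/365 = £402.7808
7 Aug – 31 Dec 2031: 147 days at 2.1% → £121000 × 2.1% × 147/365 = £1023.3616
Total = £2627.8548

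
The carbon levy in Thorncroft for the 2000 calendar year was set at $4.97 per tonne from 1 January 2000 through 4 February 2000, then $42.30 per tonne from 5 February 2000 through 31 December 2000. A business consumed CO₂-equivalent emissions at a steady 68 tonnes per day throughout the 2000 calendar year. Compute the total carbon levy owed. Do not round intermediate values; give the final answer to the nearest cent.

1 January – 4 February 2000: 35 days × 68 tonnes/day = 2,380 tonnes at $4.97/tonne → $11828.60
5 February – 31 December 2000: 331 days × 68 tonnes/day = 22,508 tonnes at $42.30/tonne → $952088.40

$963917.00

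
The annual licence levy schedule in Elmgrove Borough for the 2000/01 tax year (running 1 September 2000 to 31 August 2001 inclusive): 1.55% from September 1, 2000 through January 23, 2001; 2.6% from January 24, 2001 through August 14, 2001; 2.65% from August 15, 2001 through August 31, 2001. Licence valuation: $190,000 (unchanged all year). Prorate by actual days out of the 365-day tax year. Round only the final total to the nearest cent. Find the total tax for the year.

September 1, 2000 – January 23, 2001: 145 days at 1.55% → $190,000 × 1.55% × 145/365 = $1,169.9315
January 24 – August 14, 2001: 203 days at 2.6% → $190,000 × 2.6% × 203/365 = $2,747.4521
August 15 – August 31, 2001: 17 days at 2.65% → $190,000 × 2.65% × 17/365 = $234.5068
Total = $4,151.8904

$4,151.89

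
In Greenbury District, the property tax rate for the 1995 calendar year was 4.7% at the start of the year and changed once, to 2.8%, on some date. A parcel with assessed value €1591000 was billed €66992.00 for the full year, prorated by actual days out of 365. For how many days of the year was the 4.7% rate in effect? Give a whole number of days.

271 days

Let d = days at the first rate; then 365 − d days at the second rate.
€1591000 × [4.7%·d + 2.8%·(365−d)] / 365 = €66992.00
Solving gives d = 271, so the new rate took effect on 29 Sep 1995.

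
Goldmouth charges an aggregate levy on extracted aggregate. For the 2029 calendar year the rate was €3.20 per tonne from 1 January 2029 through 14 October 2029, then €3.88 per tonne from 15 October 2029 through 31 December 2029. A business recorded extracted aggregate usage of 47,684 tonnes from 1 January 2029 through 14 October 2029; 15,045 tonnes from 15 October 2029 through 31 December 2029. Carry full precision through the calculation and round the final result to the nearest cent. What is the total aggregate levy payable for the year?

€210,963.40

1 January – 14 October 2029: 47,684 tonnes at €3.20/tonne → €152,588.80
15 October – 31 December 2029: 15,045 tonnes at €3.88/tonne → €58,374.60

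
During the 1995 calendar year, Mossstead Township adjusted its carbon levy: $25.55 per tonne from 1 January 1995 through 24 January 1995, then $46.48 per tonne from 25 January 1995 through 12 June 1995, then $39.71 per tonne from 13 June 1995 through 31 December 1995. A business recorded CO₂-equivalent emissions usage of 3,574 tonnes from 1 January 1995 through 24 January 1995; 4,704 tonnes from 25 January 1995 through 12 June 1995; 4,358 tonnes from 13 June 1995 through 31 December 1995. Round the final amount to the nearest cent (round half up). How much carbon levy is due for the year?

$483013.80

1 January – 24 January 1995: 3,574 tonnes at $25.55/tonne → $91315.70
25 January – 12 June 1995: 4,704 tonnes at $46.48/tonne → $218641.92
13 June – 31 December 1995: 4,358 tonnes at $39.71/tonne → $173056.18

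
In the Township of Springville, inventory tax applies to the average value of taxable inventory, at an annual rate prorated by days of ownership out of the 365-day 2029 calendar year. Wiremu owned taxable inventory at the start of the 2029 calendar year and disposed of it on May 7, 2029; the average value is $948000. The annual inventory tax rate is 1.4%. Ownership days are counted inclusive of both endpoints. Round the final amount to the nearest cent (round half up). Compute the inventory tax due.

Days held (January 1 – May 7, 2029): 127 out of 365
Tax = $948000 × 1.4% × 127/365 = $4617.9288

$4617.93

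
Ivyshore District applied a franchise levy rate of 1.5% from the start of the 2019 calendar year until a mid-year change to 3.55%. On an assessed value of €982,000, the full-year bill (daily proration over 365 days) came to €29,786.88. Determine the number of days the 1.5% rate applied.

Let d = days at the first rate; then 365 − d days at the second rate.
€982,000 × [1.5%·d + 3.55%·(365−d)] / 365 = €29,786.88
Solving gives d = 92, so the new rate took effect on 3 Apr 2019.

92 days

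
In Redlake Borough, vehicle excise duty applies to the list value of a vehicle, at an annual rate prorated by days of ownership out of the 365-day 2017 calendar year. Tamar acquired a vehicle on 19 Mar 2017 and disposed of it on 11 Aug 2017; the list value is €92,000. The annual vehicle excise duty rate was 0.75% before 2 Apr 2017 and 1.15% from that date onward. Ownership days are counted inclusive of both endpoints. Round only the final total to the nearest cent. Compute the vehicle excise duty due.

€409.08

19 Mar – 1 Apr 2017: 14 days at 0.75% → €92,000 × 0.75% × 14/365 = €26.4658
2 Apr – 11 Aug 2017: 132 days at 1.15% → €92,000 × 1.15% × 132/365 = €382.6192
Total = €409.0849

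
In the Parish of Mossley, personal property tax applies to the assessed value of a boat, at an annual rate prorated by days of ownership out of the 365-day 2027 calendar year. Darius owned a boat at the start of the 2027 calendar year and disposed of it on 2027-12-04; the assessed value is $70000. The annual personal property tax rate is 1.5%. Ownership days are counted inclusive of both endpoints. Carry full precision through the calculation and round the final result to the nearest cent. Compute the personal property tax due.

$972.33

Days held (2027-01-01 to 2027-12-04): 338 out of 365
Tax = $70000 × 1.5% × 338/365 = $972.3288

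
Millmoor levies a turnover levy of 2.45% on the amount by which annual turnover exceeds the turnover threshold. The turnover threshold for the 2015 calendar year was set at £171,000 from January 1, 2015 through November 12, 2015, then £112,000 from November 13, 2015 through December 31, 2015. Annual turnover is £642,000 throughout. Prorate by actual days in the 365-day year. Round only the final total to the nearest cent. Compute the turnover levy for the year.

January 1 – November 12, 2015: 316 days, exemption £171,000 → (£642,000 − £171,000) × 2.45% × 316/365 = £9,990.3616
November 13 – December 31, 2015: 49 days, exemption £112,000 → (£642,000 − £112,000) × 2.45% × 49/365 = £1,743.1918
Total = £11,733.5534

£11,733.55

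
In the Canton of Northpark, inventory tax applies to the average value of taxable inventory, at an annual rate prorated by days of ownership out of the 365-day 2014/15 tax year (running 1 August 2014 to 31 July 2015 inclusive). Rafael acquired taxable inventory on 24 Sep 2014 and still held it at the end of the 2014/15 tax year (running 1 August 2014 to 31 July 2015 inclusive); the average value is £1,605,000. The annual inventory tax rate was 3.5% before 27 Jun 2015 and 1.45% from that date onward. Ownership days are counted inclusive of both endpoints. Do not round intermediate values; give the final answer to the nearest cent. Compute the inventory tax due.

24 Sep 2014 – 26 Jun 2015: 276 days at 3.5% → £1,605,000 × 3.5% × 276/365 = £42,477.5342
27 Jun – 31 Jul 2015: 35 days at 1.45% → £1,605,000 × 1.45% × 35/365 = £2,231.6096
Total = £44,709.1438

£44,709.14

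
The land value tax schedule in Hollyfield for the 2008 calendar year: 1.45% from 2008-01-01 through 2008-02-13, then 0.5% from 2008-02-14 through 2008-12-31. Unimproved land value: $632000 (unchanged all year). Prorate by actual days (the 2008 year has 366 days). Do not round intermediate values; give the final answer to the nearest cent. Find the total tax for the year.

2008-01-01 to 2008-02-13: 44 days at 1.45% → $632000 × 1.45% × 44/366 = $1101.6831
2008-02-14 to 2008-12-31: 322 days at 0.5% → $632000 × 0.5% × 322/366 = $2780.1093
Total = $3881.7923

$3881.79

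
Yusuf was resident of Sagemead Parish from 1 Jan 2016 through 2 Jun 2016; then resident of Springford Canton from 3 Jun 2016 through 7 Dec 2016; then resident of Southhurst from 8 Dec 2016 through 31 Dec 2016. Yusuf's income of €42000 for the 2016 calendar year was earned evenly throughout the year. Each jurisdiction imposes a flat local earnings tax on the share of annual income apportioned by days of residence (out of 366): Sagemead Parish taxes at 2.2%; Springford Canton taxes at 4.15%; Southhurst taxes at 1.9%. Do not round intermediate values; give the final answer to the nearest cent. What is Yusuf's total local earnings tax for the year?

€1336.43

Sagemead Parish, 1 Jan – 2 Jun 2016: 154 days → €42000 × 2.2% × 154/366 = €388.7869
Springford Canton, 3 Jun – 7 Dec 2016: 188 days → €42000 × 4.15% × 188/366 = €895.3115
Southhurst, 8 Dec – 31 Dec 2016: 24 days → €42000 × 1.9% × 24/366 = €52.3279
Total = €1336.4262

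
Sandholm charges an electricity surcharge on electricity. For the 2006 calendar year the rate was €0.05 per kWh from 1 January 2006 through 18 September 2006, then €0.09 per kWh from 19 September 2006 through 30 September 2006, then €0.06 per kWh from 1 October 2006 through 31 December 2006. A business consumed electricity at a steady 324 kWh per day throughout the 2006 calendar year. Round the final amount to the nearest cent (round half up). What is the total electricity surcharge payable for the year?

€6366.60

1 January – 18 September 2006: 261 days × 324 kWh/day = 84,564 kWh at €0.05/kWh → €4228.20
19 September – 30 September 2006: 12 days × 324 kWh/day = 3,888 kWh at €0.09/kWh → €349.92
1 October – 31 December 2006: 92 days × 324 kWh/day = 29,808 kWh at €0.06/kWh → €1788.48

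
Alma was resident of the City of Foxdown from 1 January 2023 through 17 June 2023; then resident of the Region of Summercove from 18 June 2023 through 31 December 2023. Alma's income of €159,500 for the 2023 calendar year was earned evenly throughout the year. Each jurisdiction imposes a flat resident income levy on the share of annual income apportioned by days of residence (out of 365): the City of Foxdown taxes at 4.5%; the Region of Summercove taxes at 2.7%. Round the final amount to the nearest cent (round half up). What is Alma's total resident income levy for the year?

€5,627.95

The City of Foxdown, 1 January – 17 June 2023: 168 days → €159,500 × 4.5% × 168/365 = €3,303.6164
The Region of Summercove, 18 June – 31 December 2023: 197 days → €159,500 × 2.7% × 197/365 = €2,324.3301
Total = €5,627.9466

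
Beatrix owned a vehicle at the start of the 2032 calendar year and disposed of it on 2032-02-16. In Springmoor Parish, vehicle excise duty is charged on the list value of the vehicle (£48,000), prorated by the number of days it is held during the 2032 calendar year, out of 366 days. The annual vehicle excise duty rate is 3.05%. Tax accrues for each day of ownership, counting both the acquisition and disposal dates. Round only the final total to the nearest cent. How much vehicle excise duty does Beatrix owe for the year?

£188.00

Days held (2032-01-01 to 2032-02-16): 47 out of 366
Tax = £48,000 × 3.05% × 47/366 = £188.0000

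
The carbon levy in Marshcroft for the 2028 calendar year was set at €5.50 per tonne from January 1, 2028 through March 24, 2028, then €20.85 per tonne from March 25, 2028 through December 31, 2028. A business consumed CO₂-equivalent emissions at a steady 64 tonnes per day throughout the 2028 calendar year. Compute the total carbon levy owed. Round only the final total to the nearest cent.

January 1 – March 24, 2028: 84 days × 64 tonnes/day = 5,376 tonnes at €5.50/tonne → €29,568.00
March 25 – December 31, 2028: 282 days × 64 tonnes/day = 18,048 tonnes at €20.85/tonne → €376,300.80

€405,868.80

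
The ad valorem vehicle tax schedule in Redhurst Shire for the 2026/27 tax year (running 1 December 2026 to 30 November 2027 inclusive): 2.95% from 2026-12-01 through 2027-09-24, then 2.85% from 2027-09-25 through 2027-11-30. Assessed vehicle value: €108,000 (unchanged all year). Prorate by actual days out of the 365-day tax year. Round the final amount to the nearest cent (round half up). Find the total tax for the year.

2026-12-01 to 2027-09-24: 298 days at 2.95% → €108,000 × 2.95% × 298/365 = €2,601.1726
2027-09-25 to 2027-11-30: 67 days at 2.85% → €108,000 × 2.85% × 67/365 = €565.0027
Total = €3,166.1753

€3,166.18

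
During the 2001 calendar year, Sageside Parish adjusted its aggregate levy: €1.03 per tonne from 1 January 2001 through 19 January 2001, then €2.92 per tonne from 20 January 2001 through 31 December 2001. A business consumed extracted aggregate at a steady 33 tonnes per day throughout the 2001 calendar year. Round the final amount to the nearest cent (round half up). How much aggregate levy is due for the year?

€33,986.37

1 January – 19 January 2001: 19 days × 33 tonnes/day = 627 tonnes at €1.03/tonne → €645.81
20 January – 31 December 2001: 346 days × 33 tonnes/day = 11,418 tonnes at €2.92/tonne → €33,340.56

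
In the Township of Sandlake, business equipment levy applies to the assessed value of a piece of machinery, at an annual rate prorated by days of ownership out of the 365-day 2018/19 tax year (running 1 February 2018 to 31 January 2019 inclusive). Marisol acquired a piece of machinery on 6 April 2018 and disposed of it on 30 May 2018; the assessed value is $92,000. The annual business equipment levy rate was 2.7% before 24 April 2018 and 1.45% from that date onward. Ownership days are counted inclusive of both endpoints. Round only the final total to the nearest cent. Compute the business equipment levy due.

6 April – 23 April 2018: 18 days at 2.7% → $92,000 × 2.7% × 18/365 = $122.4986
24 April – 30 May 2018: 37 days at 1.45% → $92,000 × 1.45% × 37/365 = $135.2274
Total = $257.7260

$257.73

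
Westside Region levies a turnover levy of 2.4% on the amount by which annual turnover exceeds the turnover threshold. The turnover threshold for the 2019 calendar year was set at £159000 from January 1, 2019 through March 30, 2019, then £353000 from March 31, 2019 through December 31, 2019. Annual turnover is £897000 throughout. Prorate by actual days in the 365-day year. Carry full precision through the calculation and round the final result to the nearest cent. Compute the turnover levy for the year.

January 1 – March 30, 2019: 89 days, exemption £159000 → (£897000 − £159000) × 2.4% × 89/365 = £4318.8164
March 31 – December 31, 2019: 276 days, exemption £353000 → (£897000 − £353000) × 2.4% × 276/365 = £9872.4822
Total = £14191.2986

£14191.30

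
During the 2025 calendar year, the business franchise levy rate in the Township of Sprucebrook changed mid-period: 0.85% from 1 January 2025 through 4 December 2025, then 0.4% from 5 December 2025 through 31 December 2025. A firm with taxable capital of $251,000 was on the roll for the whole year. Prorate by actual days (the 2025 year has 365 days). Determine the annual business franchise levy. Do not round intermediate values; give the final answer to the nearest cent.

1 January – 4 December 2025: 338 days at 0.85% → $251,000 × 0.85% × 338/365 = $1,975.6795
5 December – 31 December 2025: 27 days at 0.4% → $251,000 × 0.4% × 27/365 = $74.2685
Total = $2,049.9479

$2,049.95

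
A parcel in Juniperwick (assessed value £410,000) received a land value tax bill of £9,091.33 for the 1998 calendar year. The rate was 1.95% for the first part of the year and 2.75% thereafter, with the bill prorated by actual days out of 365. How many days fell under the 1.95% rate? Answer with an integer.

Let d = days at the first rate; then 365 − d days at the second rate.
£410,000 × [1.95%·d + 2.75%·(365−d)] / 365 = £9,091.33
Solving gives d = 243, so the new rate took effect on September 1, 1998.

243 days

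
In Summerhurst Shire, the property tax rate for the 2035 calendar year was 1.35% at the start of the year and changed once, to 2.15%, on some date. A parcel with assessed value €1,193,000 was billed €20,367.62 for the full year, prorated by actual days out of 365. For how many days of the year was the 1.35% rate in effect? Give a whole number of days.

202 days

Let d = days at the first rate; then 365 − d days at the second rate.
€1,193,000 × [1.35%·d + 2.15%·(365−d)] / 365 = €20,367.62
Solving gives d = 202, so the new rate took effect on July 22, 2035.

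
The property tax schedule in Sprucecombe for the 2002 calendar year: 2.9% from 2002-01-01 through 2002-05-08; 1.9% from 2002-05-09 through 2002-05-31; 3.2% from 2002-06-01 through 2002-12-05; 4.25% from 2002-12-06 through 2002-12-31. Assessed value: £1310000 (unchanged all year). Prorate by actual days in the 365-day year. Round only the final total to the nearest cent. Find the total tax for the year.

£40448.49

2002-01-01 to 2002-05-08: 128 days at 2.9% → £1310000 × 2.9% × 128/365 = £13322.5205
2002-05-09 to 2002-05-31: 23 days at 1.9% → £1310000 × 1.9% × 23/365 = £1568.4110
2002-06-01 to 2002-12-05: 188 days at 3.2% → £1310000 × 3.2% × 188/365 = £21591.6712
2002-12-06 to 2002-12-31: 26 days at 4.25% → £1310000 × 4.25% × 26/365 = £3965.8904
Total = £40448.4932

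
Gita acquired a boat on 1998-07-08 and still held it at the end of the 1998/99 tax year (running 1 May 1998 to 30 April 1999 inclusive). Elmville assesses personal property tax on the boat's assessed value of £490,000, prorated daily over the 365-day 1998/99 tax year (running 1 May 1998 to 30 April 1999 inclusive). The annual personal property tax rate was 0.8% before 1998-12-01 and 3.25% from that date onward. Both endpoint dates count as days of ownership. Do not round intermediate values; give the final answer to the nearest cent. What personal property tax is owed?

1998-07-08 to 1998-11-30: 146 days at 0.8% → £490,000 × 0.8% × 146/365 = £1,568.0000
1998-12-01 to 1999-04-30: 151 days at 3.25% → £490,000 × 3.25% × 151/365 = £6,588.1507
Total = £8,156.1507

£8,156.15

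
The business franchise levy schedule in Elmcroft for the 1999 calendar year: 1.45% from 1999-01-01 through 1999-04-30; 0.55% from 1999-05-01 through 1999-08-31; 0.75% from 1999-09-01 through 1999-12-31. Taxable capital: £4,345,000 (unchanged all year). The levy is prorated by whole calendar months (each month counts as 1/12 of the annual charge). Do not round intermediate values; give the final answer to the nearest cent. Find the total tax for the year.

£39,829.17

1999-01-01 to 1999-04-30: 4 months at 1.45% → £4,345,000 × 1.45% × 4/12 = £21,000.8333
1999-05-01 to 1999-08-31: 4 months at 0.55% → £4,345,000 × 0.55% × 4/12 = £7,965.8333
1999-09-01 to 1999-12-31: 4 months at 0.75% → £4,345,000 × 0.75% × 4/12 = £10,862.5000
Total = £39,829.1667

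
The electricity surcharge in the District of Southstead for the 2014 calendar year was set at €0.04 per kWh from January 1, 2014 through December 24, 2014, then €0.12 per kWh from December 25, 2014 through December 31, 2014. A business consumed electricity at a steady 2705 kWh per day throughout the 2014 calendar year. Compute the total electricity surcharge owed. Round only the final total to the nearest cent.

€41,007.80

January 1 – December 24, 2014: 358 days × 2705 kWh/day = 968,390 kWh at €0.04/kWh → €38,735.60
December 25 – December 31, 2014: 7 days × 2705 kWh/day = 18,935 kWh at €0.12/kWh → €2,272.20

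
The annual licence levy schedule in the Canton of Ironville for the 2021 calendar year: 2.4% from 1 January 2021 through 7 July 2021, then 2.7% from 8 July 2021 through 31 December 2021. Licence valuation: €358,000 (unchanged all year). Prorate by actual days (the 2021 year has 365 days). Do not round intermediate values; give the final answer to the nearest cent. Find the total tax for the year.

€9,112.82

1 January – 7 July 2021: 188 days at 2.4% → €358,000 × 2.4% × 188/365 = €4,425.4685
8 July – 31 December 2021: 177 days at 2.7% → €358,000 × 2.7% × 177/365 = €4,687.3479
Total = €9,112.8164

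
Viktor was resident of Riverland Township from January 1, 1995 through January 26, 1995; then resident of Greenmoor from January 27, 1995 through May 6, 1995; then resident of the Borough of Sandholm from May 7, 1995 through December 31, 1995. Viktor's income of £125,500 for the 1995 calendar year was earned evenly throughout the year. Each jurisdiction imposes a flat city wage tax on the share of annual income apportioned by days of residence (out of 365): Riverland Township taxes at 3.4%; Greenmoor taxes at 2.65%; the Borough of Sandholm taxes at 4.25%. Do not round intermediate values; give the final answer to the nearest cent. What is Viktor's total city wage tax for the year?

Riverland Township, January 1 – January 26, 1995: 26 days → £125,500 × 3.4% × 26/365 = £303.9507
Greenmoor, January 27 – May 6, 1995: 100 days → £125,500 × 2.65% × 100/365 = £911.1644
The Borough of Sandholm, May 7 – December 31, 1995: 239 days → £125,500 × 4.25% × 239/365 = £3,492.5103
Total = £4,707.6253

£4,707.63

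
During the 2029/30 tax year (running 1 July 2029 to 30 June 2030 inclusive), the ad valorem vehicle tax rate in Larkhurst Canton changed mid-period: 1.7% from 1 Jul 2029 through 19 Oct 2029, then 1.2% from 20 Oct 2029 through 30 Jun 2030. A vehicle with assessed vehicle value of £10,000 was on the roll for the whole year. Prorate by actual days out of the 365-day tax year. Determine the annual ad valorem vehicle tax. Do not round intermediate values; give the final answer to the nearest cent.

£135.21

1 Jul – 19 Oct 2029: 111 days at 1.7% → £10,000 × 1.7% × 111/365 = £51.6986
20 Oct 2029 – 30 Jun 2030: 254 days at 1.2% → £10,000 × 1.2% × 254/365 = £83.5068
Total = £135.2055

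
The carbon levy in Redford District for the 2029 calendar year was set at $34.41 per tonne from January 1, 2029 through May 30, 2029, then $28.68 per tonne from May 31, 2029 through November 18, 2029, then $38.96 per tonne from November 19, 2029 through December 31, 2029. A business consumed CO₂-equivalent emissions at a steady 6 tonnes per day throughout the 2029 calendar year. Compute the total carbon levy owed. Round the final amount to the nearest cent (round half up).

January 1 – May 30, 2029: 150 days × 6 tonnes/day = 900 tonnes at $34.41/tonne → $30969.00
May 31 – November 18, 2029: 172 days × 6 tonnes/day = 1,032 tonnes at $28.68/tonne → $29597.76
November 19 – December 31, 2029: 43 days × 6 tonnes/day = 258 tonnes at $38.96/tonne → $10051.68

$70618.44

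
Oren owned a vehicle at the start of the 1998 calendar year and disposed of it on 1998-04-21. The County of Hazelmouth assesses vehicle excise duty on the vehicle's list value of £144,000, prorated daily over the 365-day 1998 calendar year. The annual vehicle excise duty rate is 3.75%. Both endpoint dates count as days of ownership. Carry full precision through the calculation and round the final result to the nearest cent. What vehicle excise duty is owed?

Days held (1998-01-01 to 1998-04-21): 111 out of 365
Tax = £144,000 × 3.75% × 111/365 = £1,642.1918

£1,642.19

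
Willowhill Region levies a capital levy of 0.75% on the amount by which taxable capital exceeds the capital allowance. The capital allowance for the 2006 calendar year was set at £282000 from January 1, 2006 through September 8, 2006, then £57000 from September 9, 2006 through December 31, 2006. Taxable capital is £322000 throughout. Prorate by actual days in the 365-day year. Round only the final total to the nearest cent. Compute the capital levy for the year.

£827.05

January 1 – September 8, 2006: 251 days, exemption £282000 → (£322000 − £282000) × 0.75% × 251/365 = £206.3014
September 9 – December 31, 2006: 114 days, exemption £57000 → (£322000 − £57000) × 0.75% × 114/365 = £620.7534
Total = £827.0548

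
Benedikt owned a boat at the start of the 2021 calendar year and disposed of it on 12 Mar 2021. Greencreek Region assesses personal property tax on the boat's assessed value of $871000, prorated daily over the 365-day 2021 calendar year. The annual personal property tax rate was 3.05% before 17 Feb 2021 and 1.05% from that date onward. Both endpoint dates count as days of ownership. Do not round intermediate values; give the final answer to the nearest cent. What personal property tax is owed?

1 Jan – 16 Feb 2021: 47 days at 3.05% → $871000 × 3.05% × 47/365 = $3420.7630
17 Feb – 12 Mar 2021: 24 days at 1.05% → $871000 × 1.05% × 24/365 = $601.3479
Total = $4022.1110

$4022.11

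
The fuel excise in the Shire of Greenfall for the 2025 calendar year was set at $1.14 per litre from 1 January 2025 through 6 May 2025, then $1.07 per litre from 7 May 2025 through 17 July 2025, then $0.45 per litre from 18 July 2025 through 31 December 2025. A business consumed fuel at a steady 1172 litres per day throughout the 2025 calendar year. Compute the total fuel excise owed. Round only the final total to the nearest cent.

$346,712.76

1 January – 6 May 2025: 126 days × 1172 litres/day = 147,672 litres at $1.14/litre → $168,346.08
7 May – 17 July 2025: 72 days × 1172 litres/day = 84,384 litres at $1.07/litre → $90,290.88
18 July – 31 December 2025: 167 days × 1172 litres/day = 195,724 litres at $0.45/litre → $88,075.80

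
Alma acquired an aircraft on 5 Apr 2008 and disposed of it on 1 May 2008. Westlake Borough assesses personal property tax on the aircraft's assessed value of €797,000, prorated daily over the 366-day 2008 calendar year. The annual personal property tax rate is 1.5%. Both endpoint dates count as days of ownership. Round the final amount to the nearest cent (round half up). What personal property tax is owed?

Days held (5 Apr – 1 May 2008): 27 out of 366
Tax = €797,000 × 1.5% × 27/366 = €881.9262

€881.93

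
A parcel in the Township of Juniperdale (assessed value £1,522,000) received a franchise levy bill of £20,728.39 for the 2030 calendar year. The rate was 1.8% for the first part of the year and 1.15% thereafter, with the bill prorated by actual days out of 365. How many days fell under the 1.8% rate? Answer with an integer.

Let d = days at the first rate; then 365 − d days at the second rate.
£1,522,000 × [1.8%·d + 1.15%·(365−d)] / 365 = £20,728.39
Solving gives d = 119, so the new rate took effect on April 30, 2030.

119 days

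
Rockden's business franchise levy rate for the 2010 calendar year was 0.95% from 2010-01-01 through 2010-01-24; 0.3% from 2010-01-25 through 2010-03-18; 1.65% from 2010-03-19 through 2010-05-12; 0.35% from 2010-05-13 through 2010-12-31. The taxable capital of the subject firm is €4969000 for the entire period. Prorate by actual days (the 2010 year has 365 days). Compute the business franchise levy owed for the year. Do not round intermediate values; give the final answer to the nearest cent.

€28724.90

2010-01-01 to 2010-01-24: 24 days at 0.95% → €4969000 × 0.95% × 24/365 = €3103.9233
2010-01-25 to 2010-03-18: 53 days at 0.3% → €4969000 × 0.3% × 53/365 = €2164.5781
2010-03-19 to 2010-05-12: 55 days at 1.65% → €4969000 × 1.65% × 55/365 = €12354.4315
2010-05-13 to 2010-12-31: 233 days at 0.35% → €4969000 × 0.35% × 233/365 = €11101.9712
Total = €28724.9041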